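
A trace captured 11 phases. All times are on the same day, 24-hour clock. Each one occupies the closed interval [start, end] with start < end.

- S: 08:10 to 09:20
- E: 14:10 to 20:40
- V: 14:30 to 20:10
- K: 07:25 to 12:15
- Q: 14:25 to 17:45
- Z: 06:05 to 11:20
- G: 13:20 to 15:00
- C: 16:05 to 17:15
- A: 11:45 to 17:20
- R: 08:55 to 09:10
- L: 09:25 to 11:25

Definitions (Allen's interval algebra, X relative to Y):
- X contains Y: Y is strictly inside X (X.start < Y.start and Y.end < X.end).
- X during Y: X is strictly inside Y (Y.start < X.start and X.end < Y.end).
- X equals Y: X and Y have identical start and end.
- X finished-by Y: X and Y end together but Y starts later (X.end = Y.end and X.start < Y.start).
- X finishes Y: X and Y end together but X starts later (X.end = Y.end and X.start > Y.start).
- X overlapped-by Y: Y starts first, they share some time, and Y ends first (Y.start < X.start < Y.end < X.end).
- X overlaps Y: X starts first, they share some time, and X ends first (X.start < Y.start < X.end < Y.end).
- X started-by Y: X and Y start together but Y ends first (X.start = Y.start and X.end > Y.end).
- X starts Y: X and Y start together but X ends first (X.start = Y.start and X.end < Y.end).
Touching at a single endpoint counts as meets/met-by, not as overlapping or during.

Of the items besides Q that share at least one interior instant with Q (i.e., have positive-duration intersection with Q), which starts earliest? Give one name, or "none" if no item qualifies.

Target Q = [14:25, 17:45].
A [11:45, 17:20] → overlaps → candidate.
C [16:05, 17:15] → during → candidate.
E [14:10, 20:40] → contains → candidate.
G [13:20, 15:00] → overlaps → candidate.
K [07:25, 12:15] → before → excluded.
L [09:25, 11:25] → before → excluded.
R [08:55, 09:10] → before → excluded.
S [08:10, 09:20] → before → excluded.
V [14:30, 20:10] → overlapped-by → candidate.
Z [06:05, 11:20] → before → excluded.
Among candidates, earliest start is 11:45 → A.

A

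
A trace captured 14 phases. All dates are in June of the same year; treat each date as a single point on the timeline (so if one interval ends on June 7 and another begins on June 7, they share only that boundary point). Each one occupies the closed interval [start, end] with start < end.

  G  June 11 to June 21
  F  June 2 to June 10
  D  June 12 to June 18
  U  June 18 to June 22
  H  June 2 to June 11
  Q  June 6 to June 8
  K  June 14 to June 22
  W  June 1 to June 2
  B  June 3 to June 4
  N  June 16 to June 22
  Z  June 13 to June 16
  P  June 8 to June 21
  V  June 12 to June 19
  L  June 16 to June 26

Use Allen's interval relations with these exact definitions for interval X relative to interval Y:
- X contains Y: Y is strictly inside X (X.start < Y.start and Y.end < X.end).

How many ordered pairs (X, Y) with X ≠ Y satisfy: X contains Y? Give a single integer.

13

Checking all 182 ordered pairs for relation 'contains'; matching pairs in alphabetical order:
(D, Z): D contains Z ✓
(F, B): F contains B ✓
(F, Q): F contains Q ✓
(G, D): G contains D ✓
(G, V): G contains V ✓
(G, Z): G contains Z ✓
(H, B): H contains B ✓
(H, Q): H contains Q ✓
(L, U): L contains U ✓
(P, D): P contains D ✓
(P, V): P contains V ✓
(P, Z): P contains Z ✓
(V, Z): V contains Z ✓
Count: 13.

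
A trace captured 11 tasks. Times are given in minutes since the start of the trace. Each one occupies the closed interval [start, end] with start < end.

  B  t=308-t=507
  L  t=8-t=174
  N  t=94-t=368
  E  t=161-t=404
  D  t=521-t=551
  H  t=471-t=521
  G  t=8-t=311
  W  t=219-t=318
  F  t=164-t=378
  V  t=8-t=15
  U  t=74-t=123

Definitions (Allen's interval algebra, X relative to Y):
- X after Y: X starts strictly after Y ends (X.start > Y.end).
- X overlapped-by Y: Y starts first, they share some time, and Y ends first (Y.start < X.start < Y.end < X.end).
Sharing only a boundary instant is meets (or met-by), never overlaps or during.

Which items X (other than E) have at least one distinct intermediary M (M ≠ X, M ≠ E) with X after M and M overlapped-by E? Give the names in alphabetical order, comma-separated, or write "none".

D

Target E = [t=161, t=404].
Intermediaries M with M overlapped-by E: B.
Via B — items with X after B: D.
Union: D.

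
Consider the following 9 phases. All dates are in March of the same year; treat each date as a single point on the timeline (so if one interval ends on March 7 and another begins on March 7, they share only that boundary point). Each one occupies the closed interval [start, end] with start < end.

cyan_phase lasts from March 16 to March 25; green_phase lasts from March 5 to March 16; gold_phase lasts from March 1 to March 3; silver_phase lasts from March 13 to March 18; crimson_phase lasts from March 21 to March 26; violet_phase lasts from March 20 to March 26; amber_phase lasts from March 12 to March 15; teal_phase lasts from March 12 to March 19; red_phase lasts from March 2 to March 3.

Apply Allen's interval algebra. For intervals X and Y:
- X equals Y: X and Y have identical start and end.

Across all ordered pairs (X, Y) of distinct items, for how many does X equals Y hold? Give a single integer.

0

Checking all 72 ordered pairs for relation 'equals'; matching pairs in alphabetical order:
No pair satisfies it.
Count: 0.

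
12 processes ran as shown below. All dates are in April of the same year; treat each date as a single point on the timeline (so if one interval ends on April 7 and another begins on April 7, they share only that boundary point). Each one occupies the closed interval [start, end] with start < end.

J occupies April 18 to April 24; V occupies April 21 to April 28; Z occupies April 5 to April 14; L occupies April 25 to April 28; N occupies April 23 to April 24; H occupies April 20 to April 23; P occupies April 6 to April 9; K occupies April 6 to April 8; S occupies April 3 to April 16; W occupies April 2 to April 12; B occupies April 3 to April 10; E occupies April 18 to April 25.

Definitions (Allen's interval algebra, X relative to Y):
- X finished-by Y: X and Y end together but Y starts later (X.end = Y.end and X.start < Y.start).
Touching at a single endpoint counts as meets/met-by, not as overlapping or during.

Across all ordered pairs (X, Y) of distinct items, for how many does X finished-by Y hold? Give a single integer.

Checking all 132 ordered pairs for relation 'finished-by'; matching pairs in alphabetical order:
(J, N): J finished-by N ✓
(V, L): V finished-by L ✓
Count: 2.

2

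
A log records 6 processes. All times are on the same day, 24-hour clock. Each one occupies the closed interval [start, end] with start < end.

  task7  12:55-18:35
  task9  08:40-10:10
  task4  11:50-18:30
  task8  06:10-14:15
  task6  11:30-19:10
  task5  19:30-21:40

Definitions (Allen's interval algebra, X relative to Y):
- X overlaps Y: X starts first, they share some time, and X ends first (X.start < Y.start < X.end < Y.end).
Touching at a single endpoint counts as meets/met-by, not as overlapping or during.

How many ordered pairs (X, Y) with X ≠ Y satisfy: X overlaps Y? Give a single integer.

4

Checking all 30 ordered pairs for relation 'overlaps'; matching pairs in alphabetical order:
(task4, task7): task4 overlaps task7 ✓
(task8, task4): task8 overlaps task4 ✓
(task8, task6): task8 overlaps task6 ✓
(task8, task7): task8 overlaps task7 ✓
Count: 4.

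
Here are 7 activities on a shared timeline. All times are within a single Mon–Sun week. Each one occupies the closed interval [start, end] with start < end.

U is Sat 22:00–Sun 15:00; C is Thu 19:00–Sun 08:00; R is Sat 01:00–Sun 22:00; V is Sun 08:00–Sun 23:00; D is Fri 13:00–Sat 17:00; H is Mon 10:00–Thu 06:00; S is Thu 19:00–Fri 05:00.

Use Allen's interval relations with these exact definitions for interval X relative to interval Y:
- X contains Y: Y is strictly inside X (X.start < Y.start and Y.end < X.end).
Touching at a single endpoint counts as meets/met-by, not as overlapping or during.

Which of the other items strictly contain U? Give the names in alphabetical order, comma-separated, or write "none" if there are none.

Target U = [Sat 22:00, Sun 15:00].
C [Thu 19:00, Sun 08:00] → overlaps → no.
D [Fri 13:00, Sat 17:00] → before → no.
H [Mon 10:00, Thu 06:00] → before → no.
R [Sat 01:00, Sun 22:00] → contains → yes.
S [Thu 19:00, Fri 05:00] → before → no.
V [Sun 08:00, Sun 23:00] → overlapped-by → no.
Result: R.

R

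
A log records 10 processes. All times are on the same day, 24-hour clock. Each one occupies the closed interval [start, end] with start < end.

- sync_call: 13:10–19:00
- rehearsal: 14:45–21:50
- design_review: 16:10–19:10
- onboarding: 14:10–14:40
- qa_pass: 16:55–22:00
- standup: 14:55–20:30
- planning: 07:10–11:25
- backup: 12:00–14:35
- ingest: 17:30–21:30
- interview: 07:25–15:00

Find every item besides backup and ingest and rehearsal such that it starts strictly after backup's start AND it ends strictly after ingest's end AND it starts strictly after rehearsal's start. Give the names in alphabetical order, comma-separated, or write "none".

Conditions: its start is strictly after backup's start (X.start > 12:00) AND its end is strictly after ingest's end (X.end > 21:30) AND its start is strictly after rehearsal's start (X.start > 14:45).
design_review: start 16:10 > 12:00? ✓; end 19:10 > 21:30? ✗; start 16:10 > 14:45? ✓ → no.
interview: start 07:25 > 12:00? ✗; end 15:00 > 21:30? ✗; start 07:25 > 14:45? ✗ → no.
onboarding: start 14:10 > 12:00? ✓; end 14:40 > 21:30? ✗; start 14:10 > 14:45? ✗ → no.
planning: start 07:10 > 12:00? ✗; end 11:25 > 21:30? ✗; start 07:10 > 14:45? ✗ → no.
qa_pass: start 16:55 > 12:00? ✓; end 22:00 > 21:30? ✓; start 16:55 > 14:45? ✓ → yes.
standup: start 14:55 > 12:00? ✓; end 20:30 > 21:30? ✗; start 14:55 > 14:45? ✓ → no.
sync_call: start 13:10 > 12:00? ✓; end 19:00 > 21:30? ✗; start 13:10 > 14:45? ✗ → no.
Result: qa_pass.

qa_pass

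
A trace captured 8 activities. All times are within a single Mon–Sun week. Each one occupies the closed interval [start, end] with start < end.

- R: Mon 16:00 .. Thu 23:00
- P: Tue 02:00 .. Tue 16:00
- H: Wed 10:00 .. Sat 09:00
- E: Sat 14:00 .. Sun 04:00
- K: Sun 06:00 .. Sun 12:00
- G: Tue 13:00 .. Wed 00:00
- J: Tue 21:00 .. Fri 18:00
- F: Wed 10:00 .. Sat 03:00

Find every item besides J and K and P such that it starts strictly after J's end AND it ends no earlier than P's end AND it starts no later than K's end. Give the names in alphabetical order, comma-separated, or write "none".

E

Conditions: its start is strictly after J's end (X.start > Fri 18:00) AND its end is no earlier than P's end (X.end >= Tue 16:00) AND its start is no later than K's end (X.start <= Sun 12:00).
E: start Sat 14:00 > Fri 18:00? ✓; end Sun 04:00 >= Tue 16:00? ✓; start Sat 14:00 <= Sun 12:00? ✓ → yes.
F: start Wed 10:00 > Fri 18:00? ✗; end Sat 03:00 >= Tue 16:00? ✓; start Wed 10:00 <= Sun 12:00? ✓ → no.
G: start Tue 13:00 > Fri 18:00? ✗; end Wed 00:00 >= Tue 16:00? ✓; start Tue 13:00 <= Sun 12:00? ✓ → no.
H: start Wed 10:00 > Fri 18:00? ✗; end Sat 09:00 >= Tue 16:00? ✓; start Wed 10:00 <= Sun 12:00? ✓ → no.
R: start Mon 16:00 > Fri 18:00? ✗; end Thu 23:00 >= Tue 16:00? ✓; start Mon 16:00 <= Sun 12:00? ✓ → no.
Result: E.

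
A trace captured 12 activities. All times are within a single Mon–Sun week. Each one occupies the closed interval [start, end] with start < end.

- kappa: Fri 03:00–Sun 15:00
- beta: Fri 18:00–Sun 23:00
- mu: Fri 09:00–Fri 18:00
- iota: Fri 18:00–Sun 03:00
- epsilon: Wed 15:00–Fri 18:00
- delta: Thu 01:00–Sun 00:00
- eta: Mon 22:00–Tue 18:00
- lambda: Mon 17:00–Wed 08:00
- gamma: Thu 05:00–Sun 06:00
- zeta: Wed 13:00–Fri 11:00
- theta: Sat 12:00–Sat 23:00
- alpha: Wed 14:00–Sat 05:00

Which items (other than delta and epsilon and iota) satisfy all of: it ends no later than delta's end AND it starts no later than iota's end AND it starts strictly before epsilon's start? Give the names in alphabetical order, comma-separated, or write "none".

Conditions: its end is no later than delta's end (X.end <= Sun 00:00) AND its start is no later than iota's end (X.start <= Sun 03:00) AND its start is strictly before epsilon's start (X.start < Wed 15:00).
alpha: end Sat 05:00 <= Sun 00:00? ✓; start Wed 14:00 <= Sun 03:00? ✓; start Wed 14:00 < Wed 15:00? ✓ → yes.
beta: end Sun 23:00 <= Sun 00:00? ✗; start Fri 18:00 <= Sun 03:00? ✓; start Fri 18:00 < Wed 15:00? ✗ → no.
eta: end Tue 18:00 <= Sun 00:00? ✓; start Mon 22:00 <= Sun 03:00? ✓; start Mon 22:00 < Wed 15:00? ✓ → yes.
gamma: end Sun 06:00 <= Sun 00:00? ✗; start Thu 05:00 <= Sun 03:00? ✓; start Thu 05:00 < Wed 15:00? ✗ → no.
kappa: end Sun 15:00 <= Sun 00:00? ✗; start Fri 03:00 <= Sun 03:00? ✓; start Fri 03:00 < Wed 15:00? ✗ → no.
lambda: end Wed 08:00 <= Sun 00:00? ✓; start Mon 17:00 <= Sun 03:00? ✓; start Mon 17:00 < Wed 15:00? ✓ → yes.
mu: end Fri 18:00 <= Sun 00:00? ✓; start Fri 09:00 <= Sun 03:00? ✓; start Fri 09:00 < Wed 15:00? ✗ → no.
theta: end Sat 23:00 <= Sun 00:00? ✓; start Sat 12:00 <= Sun 03:00? ✓; start Sat 12:00 < Wed 15:00? ✗ → no.
zeta: end Fri 11:00 <= Sun 00:00? ✓; start Wed 13:00 <= Sun 03:00? ✓; start Wed 13:00 < Wed 15:00? ✓ → yes.
Result: alpha, eta, lambda, zeta.

alpha, eta, lambda, zeta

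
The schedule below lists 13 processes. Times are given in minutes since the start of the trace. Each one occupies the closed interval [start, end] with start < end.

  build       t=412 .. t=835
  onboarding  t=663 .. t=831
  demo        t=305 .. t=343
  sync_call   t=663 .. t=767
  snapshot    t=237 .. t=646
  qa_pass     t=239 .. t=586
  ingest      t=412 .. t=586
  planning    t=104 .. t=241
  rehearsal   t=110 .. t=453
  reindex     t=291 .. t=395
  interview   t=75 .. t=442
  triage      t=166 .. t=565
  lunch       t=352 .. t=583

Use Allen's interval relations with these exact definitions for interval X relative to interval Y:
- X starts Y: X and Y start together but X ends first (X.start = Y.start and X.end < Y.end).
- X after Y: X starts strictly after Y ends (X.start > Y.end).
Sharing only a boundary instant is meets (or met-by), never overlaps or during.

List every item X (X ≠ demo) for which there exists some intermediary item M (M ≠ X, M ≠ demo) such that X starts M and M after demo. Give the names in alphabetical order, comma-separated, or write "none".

Target demo = [t=305, t=343].
Intermediaries M with M after demo: build, ingest, lunch, onboarding, sync_call.
Via build — items with X starts build: ingest.
Via ingest — items with X starts ingest: none.
Via lunch — items with X starts lunch: none.
Via onboarding — items with X starts onboarding: sync_call.
Via sync_call — items with X starts sync_call: none.
Union: ingest, sync_call.

ingest, sync_call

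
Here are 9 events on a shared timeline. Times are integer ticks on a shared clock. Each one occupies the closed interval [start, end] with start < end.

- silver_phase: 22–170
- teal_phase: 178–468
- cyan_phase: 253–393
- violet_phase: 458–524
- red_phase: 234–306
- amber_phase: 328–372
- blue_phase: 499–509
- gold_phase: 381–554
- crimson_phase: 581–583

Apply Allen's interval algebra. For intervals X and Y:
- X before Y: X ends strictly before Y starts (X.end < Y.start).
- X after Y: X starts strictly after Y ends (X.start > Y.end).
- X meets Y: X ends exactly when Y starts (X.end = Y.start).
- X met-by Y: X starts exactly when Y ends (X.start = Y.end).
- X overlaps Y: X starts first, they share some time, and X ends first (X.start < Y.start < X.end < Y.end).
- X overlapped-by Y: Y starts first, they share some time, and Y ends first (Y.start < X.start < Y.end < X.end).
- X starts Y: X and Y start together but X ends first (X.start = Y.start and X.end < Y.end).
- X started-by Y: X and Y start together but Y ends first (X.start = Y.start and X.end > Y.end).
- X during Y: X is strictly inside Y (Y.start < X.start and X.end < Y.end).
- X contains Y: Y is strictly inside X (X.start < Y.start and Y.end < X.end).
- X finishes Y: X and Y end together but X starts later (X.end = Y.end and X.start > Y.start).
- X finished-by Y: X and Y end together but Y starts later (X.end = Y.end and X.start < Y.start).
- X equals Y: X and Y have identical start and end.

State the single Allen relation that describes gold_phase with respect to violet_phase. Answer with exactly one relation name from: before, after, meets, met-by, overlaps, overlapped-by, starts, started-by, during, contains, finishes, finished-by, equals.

gold_phase = [381, 554]; violet_phase = [458, 524].
Compare endpoints: gold_phase.start < violet_phase.start, gold_phase.start < violet_phase.end, gold_phase.end > violet_phase.start, gold_phase.end > violet_phase.end.
That pattern is 'contains'.

contains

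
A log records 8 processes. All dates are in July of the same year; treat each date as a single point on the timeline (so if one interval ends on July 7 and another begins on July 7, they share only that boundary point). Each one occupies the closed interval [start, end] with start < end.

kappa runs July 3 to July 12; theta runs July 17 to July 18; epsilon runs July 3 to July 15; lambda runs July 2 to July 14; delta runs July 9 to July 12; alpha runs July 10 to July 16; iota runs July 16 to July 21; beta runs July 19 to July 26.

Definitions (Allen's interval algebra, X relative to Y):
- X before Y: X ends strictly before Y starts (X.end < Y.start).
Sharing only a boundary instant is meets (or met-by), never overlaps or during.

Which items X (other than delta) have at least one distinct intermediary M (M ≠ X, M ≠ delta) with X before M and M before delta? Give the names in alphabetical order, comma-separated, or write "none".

none

Target delta = [July 9, July 12].
Intermediaries M with M before delta: none.
Union: none.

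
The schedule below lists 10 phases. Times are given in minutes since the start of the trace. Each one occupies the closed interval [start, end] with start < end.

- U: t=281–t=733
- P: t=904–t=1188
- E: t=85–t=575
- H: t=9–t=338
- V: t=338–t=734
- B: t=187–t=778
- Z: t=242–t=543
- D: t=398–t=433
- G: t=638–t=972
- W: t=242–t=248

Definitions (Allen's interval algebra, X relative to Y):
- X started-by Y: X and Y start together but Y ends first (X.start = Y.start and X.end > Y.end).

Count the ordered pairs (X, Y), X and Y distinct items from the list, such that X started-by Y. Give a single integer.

1

Checking all 90 ordered pairs for relation 'started-by'; matching pairs in alphabetical order:
(Z, W): Z started-by W ✓
Count: 1.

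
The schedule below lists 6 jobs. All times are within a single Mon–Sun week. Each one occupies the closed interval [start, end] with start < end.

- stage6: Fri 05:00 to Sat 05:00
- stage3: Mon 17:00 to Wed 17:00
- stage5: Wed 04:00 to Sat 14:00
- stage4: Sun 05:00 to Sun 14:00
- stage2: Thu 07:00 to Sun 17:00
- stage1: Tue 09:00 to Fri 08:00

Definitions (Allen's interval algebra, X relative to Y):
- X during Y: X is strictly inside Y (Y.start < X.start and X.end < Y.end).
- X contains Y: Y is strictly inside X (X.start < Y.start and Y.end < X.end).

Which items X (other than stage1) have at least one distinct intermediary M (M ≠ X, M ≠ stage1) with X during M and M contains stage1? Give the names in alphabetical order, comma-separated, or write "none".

Target stage1 = [Tue 09:00, Fri 08:00].
Intermediaries M with M contains stage1: none.
Union: none.

none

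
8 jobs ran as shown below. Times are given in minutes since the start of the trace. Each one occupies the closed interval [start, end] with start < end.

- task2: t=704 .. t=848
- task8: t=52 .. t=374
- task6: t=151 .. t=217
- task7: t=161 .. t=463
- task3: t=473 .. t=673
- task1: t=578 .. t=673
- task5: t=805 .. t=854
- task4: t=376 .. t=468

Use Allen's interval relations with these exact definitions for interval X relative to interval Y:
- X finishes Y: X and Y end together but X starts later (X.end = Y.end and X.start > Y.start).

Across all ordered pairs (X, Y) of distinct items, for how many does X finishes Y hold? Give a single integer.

1

Checking all 56 ordered pairs for relation 'finishes'; matching pairs in alphabetical order:
(task1, task3): task1 finishes task3 ✓
Count: 1.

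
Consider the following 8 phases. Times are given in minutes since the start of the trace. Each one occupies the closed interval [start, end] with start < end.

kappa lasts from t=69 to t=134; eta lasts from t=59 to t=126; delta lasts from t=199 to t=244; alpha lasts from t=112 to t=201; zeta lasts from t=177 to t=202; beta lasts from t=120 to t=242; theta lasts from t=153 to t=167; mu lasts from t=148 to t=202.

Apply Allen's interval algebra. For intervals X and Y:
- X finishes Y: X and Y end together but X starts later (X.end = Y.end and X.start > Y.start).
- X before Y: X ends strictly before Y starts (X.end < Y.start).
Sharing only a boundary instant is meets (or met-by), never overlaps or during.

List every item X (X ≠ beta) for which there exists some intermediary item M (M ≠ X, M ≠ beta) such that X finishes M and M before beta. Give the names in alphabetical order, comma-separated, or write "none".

Target beta = [t=120, t=242].
Intermediaries M with M before beta: none.
Union: none.

none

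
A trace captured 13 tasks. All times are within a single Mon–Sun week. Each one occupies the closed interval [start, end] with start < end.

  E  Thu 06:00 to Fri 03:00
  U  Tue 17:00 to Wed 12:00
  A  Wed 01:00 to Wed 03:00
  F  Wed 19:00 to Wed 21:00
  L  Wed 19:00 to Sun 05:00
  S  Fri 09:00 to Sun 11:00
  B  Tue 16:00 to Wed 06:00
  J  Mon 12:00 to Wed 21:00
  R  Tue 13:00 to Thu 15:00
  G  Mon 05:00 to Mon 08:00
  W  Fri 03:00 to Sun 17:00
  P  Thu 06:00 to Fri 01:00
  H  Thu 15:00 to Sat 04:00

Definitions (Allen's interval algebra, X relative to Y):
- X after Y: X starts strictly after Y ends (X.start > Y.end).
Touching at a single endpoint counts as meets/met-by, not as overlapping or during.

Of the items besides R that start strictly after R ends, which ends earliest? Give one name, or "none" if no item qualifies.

S

Target R = [Tue 13:00, Thu 15:00].
A [Wed 01:00, Wed 03:00] → during → excluded.
B [Tue 16:00, Wed 06:00] → during → excluded.
E [Thu 06:00, Fri 03:00] → overlapped-by → excluded.
F [Wed 19:00, Wed 21:00] → during → excluded.
G [Mon 05:00, Mon 08:00] → before → excluded.
H [Thu 15:00, Sat 04:00] → met-by → excluded.
J [Mon 12:00, Wed 21:00] → overlaps → excluded.
L [Wed 19:00, Sun 05:00] → overlapped-by → excluded.
P [Thu 06:00, Fri 01:00] → overlapped-by → excluded.
S [Fri 09:00, Sun 11:00] → after → candidate.
U [Tue 17:00, Wed 12:00] → during → excluded.
W [Fri 03:00, Sun 17:00] → after → candidate.
Among candidates, earliest end is Sun 11:00 → S.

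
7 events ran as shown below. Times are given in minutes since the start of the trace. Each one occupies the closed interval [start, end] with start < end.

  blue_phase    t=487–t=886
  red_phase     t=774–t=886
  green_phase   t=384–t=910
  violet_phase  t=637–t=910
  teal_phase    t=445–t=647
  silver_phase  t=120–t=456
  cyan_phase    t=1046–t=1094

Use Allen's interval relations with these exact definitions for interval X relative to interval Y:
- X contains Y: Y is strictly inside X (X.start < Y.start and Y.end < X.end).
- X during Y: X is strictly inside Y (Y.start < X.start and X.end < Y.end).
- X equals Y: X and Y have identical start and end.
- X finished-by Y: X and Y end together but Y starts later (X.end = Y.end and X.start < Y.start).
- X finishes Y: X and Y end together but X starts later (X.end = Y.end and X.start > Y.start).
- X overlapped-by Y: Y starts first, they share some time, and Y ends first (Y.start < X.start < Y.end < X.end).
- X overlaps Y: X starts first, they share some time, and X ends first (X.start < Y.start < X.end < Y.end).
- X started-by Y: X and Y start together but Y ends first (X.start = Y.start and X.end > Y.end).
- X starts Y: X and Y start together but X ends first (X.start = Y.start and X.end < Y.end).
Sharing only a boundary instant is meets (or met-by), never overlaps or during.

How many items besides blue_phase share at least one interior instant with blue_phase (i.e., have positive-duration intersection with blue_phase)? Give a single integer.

Target blue_phase = [t=487, t=886].
cyan_phase [t=1046, t=1094] → after → no.
green_phase [t=384, t=910] → contains → counts.
red_phase [t=774, t=886] → finishes → counts.
silver_phase [t=120, t=456] → before → no.
teal_phase [t=445, t=647] → overlaps → counts.
violet_phase [t=637, t=910] → overlapped-by → counts.
Total: 4.

4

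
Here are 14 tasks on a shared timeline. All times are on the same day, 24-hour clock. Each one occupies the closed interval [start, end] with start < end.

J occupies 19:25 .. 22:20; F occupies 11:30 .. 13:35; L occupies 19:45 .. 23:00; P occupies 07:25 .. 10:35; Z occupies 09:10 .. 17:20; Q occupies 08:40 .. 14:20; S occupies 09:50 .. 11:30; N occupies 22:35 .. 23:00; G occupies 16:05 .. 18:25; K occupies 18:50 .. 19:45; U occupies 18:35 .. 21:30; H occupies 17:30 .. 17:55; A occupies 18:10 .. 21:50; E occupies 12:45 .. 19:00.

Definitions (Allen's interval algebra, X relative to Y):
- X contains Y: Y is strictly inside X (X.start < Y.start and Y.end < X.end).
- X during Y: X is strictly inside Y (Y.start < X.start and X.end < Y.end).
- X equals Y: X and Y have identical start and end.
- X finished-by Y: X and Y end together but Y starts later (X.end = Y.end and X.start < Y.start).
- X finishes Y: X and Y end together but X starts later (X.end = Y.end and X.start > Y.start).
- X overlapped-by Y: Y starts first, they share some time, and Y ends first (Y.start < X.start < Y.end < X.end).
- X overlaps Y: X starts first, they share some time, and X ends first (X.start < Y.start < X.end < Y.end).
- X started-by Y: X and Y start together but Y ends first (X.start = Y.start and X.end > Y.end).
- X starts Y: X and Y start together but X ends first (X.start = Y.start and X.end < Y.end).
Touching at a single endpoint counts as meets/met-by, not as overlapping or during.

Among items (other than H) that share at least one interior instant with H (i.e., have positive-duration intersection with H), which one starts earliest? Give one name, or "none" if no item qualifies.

E

Target H = [17:30, 17:55].
A [18:10, 21:50] → after → excluded.
E [12:45, 19:00] → contains → candidate.
F [11:30, 13:35] → before → excluded.
G [16:05, 18:25] → contains → candidate.
J [19:25, 22:20] → after → excluded.
K [18:50, 19:45] → after → excluded.
L [19:45, 23:00] → after → excluded.
N [22:35, 23:00] → after → excluded.
P [07:25, 10:35] → before → excluded.
Q [08:40, 14:20] → before → excluded.
S [09:50, 11:30] → before → excluded.
U [18:35, 21:30] → after → excluded.
Z [09:10, 17:20] → before → excluded.
Among candidates, earliest start is 12:45 → E.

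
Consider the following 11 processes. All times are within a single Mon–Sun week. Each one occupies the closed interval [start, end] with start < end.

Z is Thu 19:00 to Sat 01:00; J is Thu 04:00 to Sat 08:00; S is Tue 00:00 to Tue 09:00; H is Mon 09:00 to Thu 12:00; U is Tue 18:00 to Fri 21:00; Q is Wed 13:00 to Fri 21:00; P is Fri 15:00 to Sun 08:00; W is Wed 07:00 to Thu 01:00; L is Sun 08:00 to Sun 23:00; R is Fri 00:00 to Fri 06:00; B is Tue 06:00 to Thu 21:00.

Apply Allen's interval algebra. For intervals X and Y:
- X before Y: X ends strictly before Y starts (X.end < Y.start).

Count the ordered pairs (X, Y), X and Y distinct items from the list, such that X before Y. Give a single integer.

26

Checking all 110 ordered pairs for relation 'before'; matching pairs in alphabetical order:
(B, L): B before L ✓
(B, P): B before P ✓
(B, R): B before R ✓
(H, L): H before L ✓
(H, P): H before P ✓
(H, R): H before R ✓
(H, Z): H before Z ✓
(J, L): J before L ✓
(Q, L): Q before L ✓
(R, L): R before L ✓
(R, P): R before P ✓
(S, J): S before J ✓
(S, L): S before L ✓
(S, P): S before P ✓
(S, Q): S before Q ✓
(S, R): S before R ✓
(S, U): S before U ✓
(S, W): S before W ✓
(S, Z): S before Z ✓
(U, L): U before L ✓
(W, J): W before J ✓
(W, L): W before L ✓
(W, P): W before P ✓
(W, R): W before R ✓
... plus 2 further pairs not listed.
Count: 26.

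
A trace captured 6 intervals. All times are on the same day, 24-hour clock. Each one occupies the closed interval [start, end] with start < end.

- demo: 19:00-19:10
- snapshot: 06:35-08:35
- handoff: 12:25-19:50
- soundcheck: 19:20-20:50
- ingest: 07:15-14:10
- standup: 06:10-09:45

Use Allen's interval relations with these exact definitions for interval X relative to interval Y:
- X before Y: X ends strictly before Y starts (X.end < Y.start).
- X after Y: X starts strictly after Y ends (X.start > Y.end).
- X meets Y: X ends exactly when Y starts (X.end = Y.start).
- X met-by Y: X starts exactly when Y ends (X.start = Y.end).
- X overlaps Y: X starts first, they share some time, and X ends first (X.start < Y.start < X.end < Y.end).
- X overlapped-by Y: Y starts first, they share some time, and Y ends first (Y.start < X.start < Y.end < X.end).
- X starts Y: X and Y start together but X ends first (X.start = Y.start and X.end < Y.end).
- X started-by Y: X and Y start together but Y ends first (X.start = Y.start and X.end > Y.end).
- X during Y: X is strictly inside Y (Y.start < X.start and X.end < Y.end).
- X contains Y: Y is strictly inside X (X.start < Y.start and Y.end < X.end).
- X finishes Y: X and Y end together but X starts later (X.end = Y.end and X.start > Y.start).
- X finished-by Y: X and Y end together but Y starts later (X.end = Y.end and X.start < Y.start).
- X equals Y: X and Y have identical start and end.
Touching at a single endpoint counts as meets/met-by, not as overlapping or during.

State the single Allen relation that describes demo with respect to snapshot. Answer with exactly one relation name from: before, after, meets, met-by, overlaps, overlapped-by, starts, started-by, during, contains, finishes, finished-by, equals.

after

demo = [19:00, 19:10]; snapshot = [06:35, 08:35].
Compare endpoints: demo.start > snapshot.start, demo.start > snapshot.end, demo.end > snapshot.start, demo.end > snapshot.end.
That pattern is 'after'.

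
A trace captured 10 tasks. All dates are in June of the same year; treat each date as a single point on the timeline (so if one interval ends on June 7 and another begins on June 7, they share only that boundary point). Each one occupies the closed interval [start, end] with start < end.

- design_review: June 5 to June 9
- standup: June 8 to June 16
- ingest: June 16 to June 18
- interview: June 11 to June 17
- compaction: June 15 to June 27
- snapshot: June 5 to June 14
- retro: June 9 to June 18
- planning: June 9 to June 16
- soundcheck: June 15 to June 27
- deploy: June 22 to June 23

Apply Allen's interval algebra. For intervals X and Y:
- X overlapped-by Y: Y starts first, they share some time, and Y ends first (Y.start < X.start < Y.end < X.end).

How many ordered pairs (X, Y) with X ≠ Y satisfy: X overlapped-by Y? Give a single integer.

17

Checking all 90 ordered pairs for relation 'overlapped-by'; matching pairs in alphabetical order:
(compaction, interview): compaction overlapped-by interview ✓
(compaction, planning): compaction overlapped-by planning ✓
(compaction, retro): compaction overlapped-by retro ✓
(compaction, standup): compaction overlapped-by standup ✓
(ingest, interview): ingest overlapped-by interview ✓
(interview, planning): interview overlapped-by planning ✓
(interview, snapshot): interview overlapped-by snapshot ✓
(interview, standup): interview overlapped-by standup ✓
(planning, snapshot): planning overlapped-by snapshot ✓
(retro, snapshot): retro overlapped-by snapshot ✓
(retro, standup): retro overlapped-by standup ✓
(soundcheck, interview): soundcheck overlapped-by interview ✓
(soundcheck, planning): soundcheck overlapped-by planning ✓
(soundcheck, retro): soundcheck overlapped-by retro ✓
(soundcheck, standup): soundcheck overlapped-by standup ✓
(standup, design_review): standup overlapped-by design_review ✓
(standup, snapshot): standup overlapped-by snapshot ✓
Count: 17.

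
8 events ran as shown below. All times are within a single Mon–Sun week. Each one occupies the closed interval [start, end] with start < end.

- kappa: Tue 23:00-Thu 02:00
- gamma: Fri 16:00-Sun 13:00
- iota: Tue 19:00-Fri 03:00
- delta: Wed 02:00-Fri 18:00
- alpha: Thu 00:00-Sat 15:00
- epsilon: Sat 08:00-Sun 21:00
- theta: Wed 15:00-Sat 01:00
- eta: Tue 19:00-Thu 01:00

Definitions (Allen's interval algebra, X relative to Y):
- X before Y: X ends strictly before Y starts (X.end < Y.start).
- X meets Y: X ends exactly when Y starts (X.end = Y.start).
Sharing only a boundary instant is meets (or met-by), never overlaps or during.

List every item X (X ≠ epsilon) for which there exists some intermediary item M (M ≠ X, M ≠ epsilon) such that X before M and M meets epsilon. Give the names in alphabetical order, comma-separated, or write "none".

none

Target epsilon = [Sat 08:00, Sun 21:00].
Intermediaries M with M meets epsilon: none.
Union: none.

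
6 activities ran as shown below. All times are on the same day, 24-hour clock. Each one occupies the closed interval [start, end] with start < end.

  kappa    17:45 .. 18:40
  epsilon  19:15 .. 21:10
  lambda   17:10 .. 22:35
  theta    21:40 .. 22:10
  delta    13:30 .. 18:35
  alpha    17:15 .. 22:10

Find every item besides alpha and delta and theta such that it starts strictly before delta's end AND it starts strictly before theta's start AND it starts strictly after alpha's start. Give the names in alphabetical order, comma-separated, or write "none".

Conditions: its start is strictly before delta's end (X.start < 18:35) AND its start is strictly before theta's start (X.start < 21:40) AND its start is strictly after alpha's start (X.start > 17:15).
epsilon: start 19:15 < 18:35? ✗; start 19:15 < 21:40? ✓; start 19:15 > 17:15? ✓ → no.
kappa: start 17:45 < 18:35? ✓; start 17:45 < 21:40? ✓; start 17:45 > 17:15? ✓ → yes.
lambda: start 17:10 < 18:35? ✓; start 17:10 < 21:40? ✓; start 17:10 > 17:15? ✗ → no.
Result: kappa.

kappa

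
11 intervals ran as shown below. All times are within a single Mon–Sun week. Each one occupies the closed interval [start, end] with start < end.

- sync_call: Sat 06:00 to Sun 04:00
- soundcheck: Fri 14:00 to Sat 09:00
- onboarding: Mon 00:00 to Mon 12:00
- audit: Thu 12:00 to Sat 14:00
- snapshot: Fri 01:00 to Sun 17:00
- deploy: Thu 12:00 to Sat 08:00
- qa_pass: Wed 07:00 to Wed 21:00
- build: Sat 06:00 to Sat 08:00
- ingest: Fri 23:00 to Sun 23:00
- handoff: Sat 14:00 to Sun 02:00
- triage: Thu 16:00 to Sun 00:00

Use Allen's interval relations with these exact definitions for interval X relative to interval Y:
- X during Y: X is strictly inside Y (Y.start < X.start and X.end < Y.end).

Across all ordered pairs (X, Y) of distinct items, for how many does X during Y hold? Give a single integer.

13

Checking all 110 ordered pairs for relation 'during'; matching pairs in alphabetical order:
(build, audit): build during audit ✓
(build, ingest): build during ingest ✓
(build, snapshot): build during snapshot ✓
(build, soundcheck): build during soundcheck ✓
(build, triage): build during triage ✓
(handoff, ingest): handoff during ingest ✓
(handoff, snapshot): handoff during snapshot ✓
(handoff, sync_call): handoff during sync_call ✓
(soundcheck, audit): soundcheck during audit ✓
(soundcheck, snapshot): soundcheck during snapshot ✓
(soundcheck, triage): soundcheck during triage ✓
(sync_call, ingest): sync_call during ingest ✓
(sync_call, snapshot): sync_call during snapshot ✓
Count: 13.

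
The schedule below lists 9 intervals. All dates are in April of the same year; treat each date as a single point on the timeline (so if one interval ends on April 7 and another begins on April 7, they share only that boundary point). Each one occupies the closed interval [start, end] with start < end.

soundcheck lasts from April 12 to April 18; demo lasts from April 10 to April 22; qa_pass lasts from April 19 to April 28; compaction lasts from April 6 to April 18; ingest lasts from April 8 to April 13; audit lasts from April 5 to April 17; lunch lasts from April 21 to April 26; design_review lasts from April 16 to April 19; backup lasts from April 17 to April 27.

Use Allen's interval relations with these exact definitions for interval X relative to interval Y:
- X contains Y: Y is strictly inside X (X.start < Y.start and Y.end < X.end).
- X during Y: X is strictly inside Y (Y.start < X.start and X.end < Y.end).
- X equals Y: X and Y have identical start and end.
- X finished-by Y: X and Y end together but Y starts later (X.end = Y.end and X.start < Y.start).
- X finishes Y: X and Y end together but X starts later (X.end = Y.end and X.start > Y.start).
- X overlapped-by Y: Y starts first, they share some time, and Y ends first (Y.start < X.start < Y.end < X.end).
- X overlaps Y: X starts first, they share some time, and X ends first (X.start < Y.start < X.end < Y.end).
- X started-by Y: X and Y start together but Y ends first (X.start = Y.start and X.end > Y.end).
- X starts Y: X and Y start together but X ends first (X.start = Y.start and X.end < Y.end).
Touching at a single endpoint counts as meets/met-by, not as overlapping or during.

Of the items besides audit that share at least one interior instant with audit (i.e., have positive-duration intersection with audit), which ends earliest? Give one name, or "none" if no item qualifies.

ingest

Target audit = [April 5, April 17].
backup [April 17, April 27] → met-by → excluded.
compaction [April 6, April 18] → overlapped-by → candidate.
demo [April 10, April 22] → overlapped-by → candidate.
design_review [April 16, April 19] → overlapped-by → candidate.
ingest [April 8, April 13] → during → candidate.
lunch [April 21, April 26] → after → excluded.
qa_pass [April 19, April 28] → after → excluded.
soundcheck [April 12, April 18] → overlapped-by → candidate.
Among candidates, earliest end is April 13 → ingest.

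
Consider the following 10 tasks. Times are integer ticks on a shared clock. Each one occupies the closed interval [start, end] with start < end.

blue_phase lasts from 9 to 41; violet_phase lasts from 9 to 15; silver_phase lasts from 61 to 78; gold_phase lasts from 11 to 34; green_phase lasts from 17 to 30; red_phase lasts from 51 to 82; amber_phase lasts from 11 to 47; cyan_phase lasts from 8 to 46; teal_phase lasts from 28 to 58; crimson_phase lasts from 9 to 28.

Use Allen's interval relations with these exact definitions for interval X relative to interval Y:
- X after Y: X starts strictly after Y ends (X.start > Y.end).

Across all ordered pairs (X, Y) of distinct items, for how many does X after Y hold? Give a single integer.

17

Checking all 90 ordered pairs for relation 'after'; matching pairs in alphabetical order:
(green_phase, violet_phase): green_phase after violet_phase ✓
(red_phase, amber_phase): red_phase after amber_phase ✓
(red_phase, blue_phase): red_phase after blue_phase ✓
(red_phase, crimson_phase): red_phase after crimson_phase ✓
(red_phase, cyan_phase): red_phase after cyan_phase ✓
(red_phase, gold_phase): red_phase after gold_phase ✓
(red_phase, green_phase): red_phase after green_phase ✓
(red_phase, violet_phase): red_phase after violet_phase ✓
(silver_phase, amber_phase): silver_phase after amber_phase ✓
(silver_phase, blue_phase): silver_phase after blue_phase ✓
(silver_phase, crimson_phase): silver_phase after crimson_phase ✓
(silver_phase, cyan_phase): silver_phase after cyan_phase ✓
(silver_phase, gold_phase): silver_phase after gold_phase ✓
(silver_phase, green_phase): silver_phase after green_phase ✓
(silver_phase, teal_phase): silver_phase after teal_phase ✓
(silver_phase, violet_phase): silver_phase after violet_phase ✓
(teal_phase, violet_phase): teal_phase after violet_phase ✓
Count: 17.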